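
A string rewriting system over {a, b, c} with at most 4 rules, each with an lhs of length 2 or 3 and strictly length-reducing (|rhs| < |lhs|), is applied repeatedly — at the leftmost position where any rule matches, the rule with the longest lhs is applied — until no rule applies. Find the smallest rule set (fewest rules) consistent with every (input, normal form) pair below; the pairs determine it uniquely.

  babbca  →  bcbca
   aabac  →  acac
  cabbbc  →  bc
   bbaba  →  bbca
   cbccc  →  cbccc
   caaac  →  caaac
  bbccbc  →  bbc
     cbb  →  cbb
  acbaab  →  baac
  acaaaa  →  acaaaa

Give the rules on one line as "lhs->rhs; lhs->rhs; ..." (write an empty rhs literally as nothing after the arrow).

  | babbca => bcbca
  | aabac => acac
  | cabbbc => ccbbc => bc
  | bbaba => bbca

ab->c; acb->ba; ccb->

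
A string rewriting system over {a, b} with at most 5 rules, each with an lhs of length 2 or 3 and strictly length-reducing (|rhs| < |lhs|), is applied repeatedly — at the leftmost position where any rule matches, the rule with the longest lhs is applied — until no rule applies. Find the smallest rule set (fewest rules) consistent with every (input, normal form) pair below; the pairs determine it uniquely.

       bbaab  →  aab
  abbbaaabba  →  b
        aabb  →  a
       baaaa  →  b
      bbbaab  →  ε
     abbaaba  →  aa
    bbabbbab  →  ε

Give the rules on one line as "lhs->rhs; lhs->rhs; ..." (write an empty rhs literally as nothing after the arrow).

  | bbaab => aab
  | abbbaaabba => baaabba => baabba => babba => bbba => ba => b
  | aabb => a
  | baaaa => baaa => baa => ba => b

aba->a; abb->; ba->b; bb->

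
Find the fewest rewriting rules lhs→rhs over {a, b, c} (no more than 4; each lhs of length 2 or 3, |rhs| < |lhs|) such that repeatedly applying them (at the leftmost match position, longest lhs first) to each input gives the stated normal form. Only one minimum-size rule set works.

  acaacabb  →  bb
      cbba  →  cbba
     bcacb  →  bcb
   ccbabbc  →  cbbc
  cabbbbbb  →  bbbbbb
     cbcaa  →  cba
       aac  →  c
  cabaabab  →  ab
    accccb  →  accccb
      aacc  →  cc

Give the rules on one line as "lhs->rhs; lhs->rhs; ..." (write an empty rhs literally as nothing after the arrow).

  | acaacabb => aacabb => cabb => bb
  | cbba
  | bcacb => bcb
  | ccbabbc => ccabbc => cbbc

aa->; bab->ab; ca->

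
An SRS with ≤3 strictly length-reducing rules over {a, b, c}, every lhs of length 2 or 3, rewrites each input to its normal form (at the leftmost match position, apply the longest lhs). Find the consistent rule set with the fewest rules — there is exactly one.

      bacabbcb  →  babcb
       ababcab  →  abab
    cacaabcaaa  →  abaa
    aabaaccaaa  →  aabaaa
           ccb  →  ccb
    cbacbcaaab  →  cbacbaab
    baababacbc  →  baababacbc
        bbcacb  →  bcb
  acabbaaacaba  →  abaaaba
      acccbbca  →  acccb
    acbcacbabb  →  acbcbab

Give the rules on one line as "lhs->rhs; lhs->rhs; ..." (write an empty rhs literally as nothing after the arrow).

bb->b; ca->

  | bacabbcb => babbcb => babcb
  | ababcab => ababb => abab
  | cacaabcaaa => caabcaaa => abcaaa => abaa
  | aabaaccaaa => aabaacaa => aabaaa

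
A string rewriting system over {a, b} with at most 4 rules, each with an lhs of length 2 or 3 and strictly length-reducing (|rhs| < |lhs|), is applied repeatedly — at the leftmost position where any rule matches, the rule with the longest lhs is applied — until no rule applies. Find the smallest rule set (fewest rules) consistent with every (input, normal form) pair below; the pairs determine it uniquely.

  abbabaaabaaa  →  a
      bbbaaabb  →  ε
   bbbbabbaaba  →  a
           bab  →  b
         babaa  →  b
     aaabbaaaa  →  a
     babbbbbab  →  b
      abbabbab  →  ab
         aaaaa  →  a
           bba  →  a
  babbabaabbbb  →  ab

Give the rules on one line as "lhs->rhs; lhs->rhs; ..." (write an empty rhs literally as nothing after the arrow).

aa->a; ba->; baa->b; bb->

  | abbabaaabaaa => aabaaabaaa => abaaabaaa => ababaaa => abaaa => aba => a
  | bbbaaabb => baaabb => babb => bb => ε
  | bbbbabbaaba => bbabbaaba => abbaaba => aaaba => aaba => aba => a
  | bab => b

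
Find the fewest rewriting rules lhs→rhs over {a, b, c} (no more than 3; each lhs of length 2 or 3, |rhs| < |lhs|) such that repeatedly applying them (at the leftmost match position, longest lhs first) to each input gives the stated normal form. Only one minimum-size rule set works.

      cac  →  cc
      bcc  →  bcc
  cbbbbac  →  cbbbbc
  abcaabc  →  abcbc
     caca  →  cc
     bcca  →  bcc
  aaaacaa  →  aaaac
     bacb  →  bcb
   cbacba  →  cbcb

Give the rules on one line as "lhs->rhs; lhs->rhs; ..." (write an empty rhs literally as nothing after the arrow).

ba->b; ca->c

  | cac => cc
  | bcc
  | cbbbbac => cbbbbc
  | abcaabc => abcabc => abcbc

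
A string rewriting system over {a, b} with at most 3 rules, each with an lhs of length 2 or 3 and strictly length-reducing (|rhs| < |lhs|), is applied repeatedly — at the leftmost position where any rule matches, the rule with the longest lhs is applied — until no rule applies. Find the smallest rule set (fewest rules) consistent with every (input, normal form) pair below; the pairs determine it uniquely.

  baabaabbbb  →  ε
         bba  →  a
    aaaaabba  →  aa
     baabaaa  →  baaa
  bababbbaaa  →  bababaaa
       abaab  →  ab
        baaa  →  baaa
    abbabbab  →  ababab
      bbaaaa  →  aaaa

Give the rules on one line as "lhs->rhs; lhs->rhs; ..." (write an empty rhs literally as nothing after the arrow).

aab->; abb->ab; bb->

  | baabaabbbb => baabbbb => bbbb => bb => ε
  | bba => a
  | aaaaabba => aaaba => aa
  | baabaaa => baaa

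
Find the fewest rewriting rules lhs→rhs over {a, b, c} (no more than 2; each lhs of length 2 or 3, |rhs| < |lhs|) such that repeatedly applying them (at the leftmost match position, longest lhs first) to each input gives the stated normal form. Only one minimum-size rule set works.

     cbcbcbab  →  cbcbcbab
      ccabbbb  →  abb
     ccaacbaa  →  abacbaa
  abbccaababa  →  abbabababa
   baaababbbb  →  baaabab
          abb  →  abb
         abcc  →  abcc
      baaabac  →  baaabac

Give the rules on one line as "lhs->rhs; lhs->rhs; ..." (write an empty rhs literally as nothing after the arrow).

  | cbcbcbab
  | ccabbbb => abbbbb => abb
  | ccaacbaa => abacbaa
  | abbccaababa => abbabababa

bbb->; cca->ab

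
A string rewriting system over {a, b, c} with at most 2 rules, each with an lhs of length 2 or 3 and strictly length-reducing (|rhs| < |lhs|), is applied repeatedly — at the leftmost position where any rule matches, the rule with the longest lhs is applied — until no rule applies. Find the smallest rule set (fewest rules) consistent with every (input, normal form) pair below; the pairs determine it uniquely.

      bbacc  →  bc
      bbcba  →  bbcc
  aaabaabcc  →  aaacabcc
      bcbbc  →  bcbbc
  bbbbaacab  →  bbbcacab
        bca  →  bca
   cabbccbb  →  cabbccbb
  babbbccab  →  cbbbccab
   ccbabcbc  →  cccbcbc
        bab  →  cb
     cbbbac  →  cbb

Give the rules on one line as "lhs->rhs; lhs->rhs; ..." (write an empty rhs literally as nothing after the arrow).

ba->c; bac->

  | bbacc => bc
  | bbcba => bbcc
  | aaabaabcc => aaacabcc
  | bcbbc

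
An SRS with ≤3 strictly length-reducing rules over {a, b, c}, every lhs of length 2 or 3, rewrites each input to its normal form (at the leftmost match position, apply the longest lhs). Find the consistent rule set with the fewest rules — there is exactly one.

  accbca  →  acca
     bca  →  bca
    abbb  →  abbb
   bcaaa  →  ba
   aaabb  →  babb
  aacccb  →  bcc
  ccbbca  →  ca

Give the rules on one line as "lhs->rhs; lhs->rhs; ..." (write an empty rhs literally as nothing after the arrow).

aa->b; cb->

  | accbca => acca
  | bca
  | abbb
  | bcaaa => bcba => ba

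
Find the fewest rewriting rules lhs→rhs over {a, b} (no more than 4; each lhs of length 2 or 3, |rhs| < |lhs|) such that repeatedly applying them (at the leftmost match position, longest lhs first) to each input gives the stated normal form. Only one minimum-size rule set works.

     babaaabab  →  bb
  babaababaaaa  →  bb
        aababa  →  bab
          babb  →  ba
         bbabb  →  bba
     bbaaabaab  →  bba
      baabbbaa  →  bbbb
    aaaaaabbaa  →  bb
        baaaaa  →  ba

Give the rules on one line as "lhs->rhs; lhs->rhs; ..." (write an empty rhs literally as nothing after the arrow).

aa->; aba->ab; abb->a

  | babaaabab => babaabab => bababab => babbab => baab => bb
  | babaababaaaa => babababaaaa => babbabaaaa => baabaaaa => bbaaaa => bbaa => bb
  | aababa => baba => bab
  | babb => ba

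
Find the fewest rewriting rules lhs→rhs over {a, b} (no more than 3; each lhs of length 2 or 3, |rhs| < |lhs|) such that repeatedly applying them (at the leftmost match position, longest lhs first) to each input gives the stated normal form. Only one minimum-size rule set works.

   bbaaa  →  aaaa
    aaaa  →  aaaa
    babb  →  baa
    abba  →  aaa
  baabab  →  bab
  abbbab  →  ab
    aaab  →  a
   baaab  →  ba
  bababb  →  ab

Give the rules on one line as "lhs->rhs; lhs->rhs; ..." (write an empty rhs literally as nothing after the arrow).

  | bbaaa => aaaa
  | aaaa
  | babb => baa
  | abba => aaa

aab->; aba->; bb->a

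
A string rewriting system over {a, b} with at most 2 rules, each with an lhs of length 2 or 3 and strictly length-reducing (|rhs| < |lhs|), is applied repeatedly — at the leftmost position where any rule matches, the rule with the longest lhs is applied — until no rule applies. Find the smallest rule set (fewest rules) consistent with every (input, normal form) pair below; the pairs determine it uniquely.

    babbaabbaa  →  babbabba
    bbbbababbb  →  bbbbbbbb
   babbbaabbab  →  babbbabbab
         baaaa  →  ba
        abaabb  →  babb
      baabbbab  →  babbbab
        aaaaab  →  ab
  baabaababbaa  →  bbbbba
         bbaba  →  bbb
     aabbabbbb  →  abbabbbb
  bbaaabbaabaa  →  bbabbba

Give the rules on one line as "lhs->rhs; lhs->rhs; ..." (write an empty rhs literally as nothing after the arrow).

aa->a; aba->b

  | babbaabbaa => babbabbaa => babbabba
  | bbbbababbb => bbbbbbbb
  | babbbaabbab => babbbabbab
  | baaaa => baaa => baa => ba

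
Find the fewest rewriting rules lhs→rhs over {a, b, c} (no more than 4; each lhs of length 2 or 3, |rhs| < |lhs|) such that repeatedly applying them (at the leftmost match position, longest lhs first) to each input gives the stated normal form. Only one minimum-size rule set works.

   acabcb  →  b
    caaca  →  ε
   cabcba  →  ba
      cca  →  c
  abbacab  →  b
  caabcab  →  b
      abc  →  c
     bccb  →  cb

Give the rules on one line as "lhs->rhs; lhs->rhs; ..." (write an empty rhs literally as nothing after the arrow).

  | acabcb => cabcb => bcb => b
  | caaca => aca => ca => ε
  | cabcba => bcba => ba
  | cca => c

ab->a; ac->c; bc->; ca->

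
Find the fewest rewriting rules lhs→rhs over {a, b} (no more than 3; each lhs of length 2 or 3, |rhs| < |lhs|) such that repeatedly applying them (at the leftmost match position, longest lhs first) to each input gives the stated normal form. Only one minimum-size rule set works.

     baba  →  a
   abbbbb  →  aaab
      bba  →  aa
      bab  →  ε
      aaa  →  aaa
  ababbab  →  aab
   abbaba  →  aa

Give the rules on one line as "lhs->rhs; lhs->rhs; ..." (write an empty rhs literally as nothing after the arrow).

  | baba => a
  | abbbbb => aabbb => aaab
  | bba => aa
  | bab => ε

aba->; bab->; bb->a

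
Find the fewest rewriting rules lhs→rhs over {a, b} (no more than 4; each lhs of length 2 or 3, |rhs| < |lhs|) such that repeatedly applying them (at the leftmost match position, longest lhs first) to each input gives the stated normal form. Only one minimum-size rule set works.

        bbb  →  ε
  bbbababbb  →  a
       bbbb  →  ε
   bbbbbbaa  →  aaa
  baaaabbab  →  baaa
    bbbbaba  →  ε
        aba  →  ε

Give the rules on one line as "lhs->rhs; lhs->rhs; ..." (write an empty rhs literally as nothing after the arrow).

  | bbb => ab => ε
  | bbbababbb => abababbb => babbb => bb => a
  | bbbb => abb => ε
  | bbbbbbaa => abbbbaa => bbaa => aaa

ab->; aba->; abb->; bb->a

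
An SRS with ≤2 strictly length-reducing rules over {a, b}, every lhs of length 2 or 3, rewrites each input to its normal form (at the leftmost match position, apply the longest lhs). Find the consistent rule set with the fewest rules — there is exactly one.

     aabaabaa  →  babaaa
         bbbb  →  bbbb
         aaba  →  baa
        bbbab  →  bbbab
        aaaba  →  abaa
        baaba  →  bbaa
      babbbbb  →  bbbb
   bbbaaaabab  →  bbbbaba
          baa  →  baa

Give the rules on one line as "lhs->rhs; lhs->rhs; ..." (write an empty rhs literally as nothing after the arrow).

aab->ba; abb->

  | aabaabaa => baaabaa => babaaa
  | bbbb
  | aaba => baa
  | bbbab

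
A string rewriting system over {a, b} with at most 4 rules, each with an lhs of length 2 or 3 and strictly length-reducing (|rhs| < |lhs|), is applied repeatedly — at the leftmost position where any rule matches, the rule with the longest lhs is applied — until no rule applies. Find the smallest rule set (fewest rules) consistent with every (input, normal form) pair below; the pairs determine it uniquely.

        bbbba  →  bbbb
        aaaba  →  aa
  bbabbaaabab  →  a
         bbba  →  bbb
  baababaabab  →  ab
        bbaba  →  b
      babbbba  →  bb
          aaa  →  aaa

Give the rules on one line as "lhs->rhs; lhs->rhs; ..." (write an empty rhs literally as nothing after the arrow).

aab->; abb->b; ba->b; bab->a

  | bbbba => bbbb
  | aaaba => aa
  | bbabbaaabab => babaaabab => aaaabab => aaab => a
  | bbba => bbb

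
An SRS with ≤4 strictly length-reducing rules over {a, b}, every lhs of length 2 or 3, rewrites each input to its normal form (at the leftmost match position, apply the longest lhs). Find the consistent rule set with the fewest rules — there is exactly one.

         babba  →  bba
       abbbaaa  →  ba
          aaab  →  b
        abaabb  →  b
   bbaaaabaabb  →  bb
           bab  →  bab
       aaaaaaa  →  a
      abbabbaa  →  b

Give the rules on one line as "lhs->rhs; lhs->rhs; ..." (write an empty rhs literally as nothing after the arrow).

aaa->; abb->b; baa->

  | babba => bba
  | abbbaaa => bbaaa => ba
  | aaab => b
  | abaabb => abb => b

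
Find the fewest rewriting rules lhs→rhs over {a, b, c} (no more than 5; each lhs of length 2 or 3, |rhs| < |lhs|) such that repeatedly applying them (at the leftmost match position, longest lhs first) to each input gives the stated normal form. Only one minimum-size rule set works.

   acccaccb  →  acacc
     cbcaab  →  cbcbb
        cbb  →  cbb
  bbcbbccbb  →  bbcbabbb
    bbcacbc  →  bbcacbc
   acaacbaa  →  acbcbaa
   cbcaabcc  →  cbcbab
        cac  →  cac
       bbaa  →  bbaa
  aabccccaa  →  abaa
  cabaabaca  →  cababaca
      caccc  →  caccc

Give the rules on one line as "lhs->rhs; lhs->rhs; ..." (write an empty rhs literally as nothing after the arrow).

  | acccaccb => acccaac => acccbc => acacc
  | cbcaab => cbcbb
  | cbb
  | bbcbbccbb => bbcbabbb

aab->ab; bcc->ab; caa->cb; ccb->ac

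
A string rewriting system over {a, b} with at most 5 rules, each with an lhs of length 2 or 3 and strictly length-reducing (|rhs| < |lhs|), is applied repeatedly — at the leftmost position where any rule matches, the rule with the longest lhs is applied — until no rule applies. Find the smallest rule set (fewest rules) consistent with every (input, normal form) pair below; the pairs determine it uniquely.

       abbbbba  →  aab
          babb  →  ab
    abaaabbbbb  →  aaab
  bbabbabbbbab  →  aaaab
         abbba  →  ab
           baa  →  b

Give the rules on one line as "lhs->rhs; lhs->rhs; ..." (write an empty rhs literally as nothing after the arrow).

  | abbbbba => ababba => aabba => aaba => aab
  | babb => abb => ab
  | abaaabbbbb => abaabbbbb => ababbbbb => aabbbbb => aababb => aaabb => aaab
  | bbabbabbbbab => babbabbbbab => abbabbbbab => ababbbbab => aabbbbab => aababab => aaabab => aaaab

ba->b; bab->ab; bb->b; bbb->ba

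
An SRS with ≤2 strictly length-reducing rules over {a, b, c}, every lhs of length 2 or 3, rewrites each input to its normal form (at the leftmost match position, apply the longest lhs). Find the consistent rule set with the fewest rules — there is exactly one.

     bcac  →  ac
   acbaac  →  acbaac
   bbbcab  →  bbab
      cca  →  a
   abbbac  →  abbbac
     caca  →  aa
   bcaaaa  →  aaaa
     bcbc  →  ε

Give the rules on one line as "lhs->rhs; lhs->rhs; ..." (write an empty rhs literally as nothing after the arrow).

bc->; ca->a

  | bcac => ac
  | acbaac
  | bbbcab => bbab
  | cca => ca => a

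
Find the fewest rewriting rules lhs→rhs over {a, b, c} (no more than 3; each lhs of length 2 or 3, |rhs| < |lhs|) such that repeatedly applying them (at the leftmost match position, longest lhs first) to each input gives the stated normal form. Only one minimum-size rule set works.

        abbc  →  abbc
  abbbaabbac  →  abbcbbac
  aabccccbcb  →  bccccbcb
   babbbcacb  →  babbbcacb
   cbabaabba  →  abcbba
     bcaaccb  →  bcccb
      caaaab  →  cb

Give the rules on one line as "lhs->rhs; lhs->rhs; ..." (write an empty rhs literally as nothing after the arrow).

  | abbc
  | abbbaabbac => abbcbbac
  | aabccccbcb => bccccbcb
  | babbbcacb

aa->; baa->c; cba->ab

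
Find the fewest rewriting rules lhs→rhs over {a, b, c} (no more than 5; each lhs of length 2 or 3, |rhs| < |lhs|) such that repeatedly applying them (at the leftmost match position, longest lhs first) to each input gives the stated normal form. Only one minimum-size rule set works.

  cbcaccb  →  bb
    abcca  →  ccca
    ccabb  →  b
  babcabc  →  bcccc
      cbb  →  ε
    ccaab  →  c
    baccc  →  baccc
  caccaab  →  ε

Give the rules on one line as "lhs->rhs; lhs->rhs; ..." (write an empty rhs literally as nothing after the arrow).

  | cbcaccb => bcaccb => bcb => bb
  | abcca => ccca
  | ccabb => cccb => ccb => cb => b
  | babcabc => bccabc => bcccc

ab->c; cac->; cb->b; cbb->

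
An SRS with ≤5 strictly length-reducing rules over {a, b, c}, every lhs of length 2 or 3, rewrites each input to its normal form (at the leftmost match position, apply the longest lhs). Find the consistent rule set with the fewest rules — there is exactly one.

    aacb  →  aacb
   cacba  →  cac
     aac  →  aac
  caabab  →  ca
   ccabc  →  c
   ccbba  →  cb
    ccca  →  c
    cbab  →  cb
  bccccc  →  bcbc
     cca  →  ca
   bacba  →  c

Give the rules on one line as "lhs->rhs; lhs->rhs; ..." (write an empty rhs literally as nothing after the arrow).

ab->; ba->; cc->c; ccc->cb

  | aacb
  | cacba => cac
  | aac
  | caabab => caab => ca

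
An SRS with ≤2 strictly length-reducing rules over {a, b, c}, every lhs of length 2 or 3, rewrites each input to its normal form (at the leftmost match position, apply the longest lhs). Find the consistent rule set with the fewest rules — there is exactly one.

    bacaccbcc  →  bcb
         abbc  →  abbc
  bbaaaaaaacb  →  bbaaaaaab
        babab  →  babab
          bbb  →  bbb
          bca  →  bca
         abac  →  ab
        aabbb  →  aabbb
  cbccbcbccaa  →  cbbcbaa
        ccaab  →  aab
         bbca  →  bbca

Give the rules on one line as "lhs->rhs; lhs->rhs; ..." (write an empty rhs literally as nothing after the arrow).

ac->; cc->

  | bacaccbcc => baccbcc => bcbcc => bcb
  | abbc
  | bbaaaaaaacb => bbaaaaaab
  | babab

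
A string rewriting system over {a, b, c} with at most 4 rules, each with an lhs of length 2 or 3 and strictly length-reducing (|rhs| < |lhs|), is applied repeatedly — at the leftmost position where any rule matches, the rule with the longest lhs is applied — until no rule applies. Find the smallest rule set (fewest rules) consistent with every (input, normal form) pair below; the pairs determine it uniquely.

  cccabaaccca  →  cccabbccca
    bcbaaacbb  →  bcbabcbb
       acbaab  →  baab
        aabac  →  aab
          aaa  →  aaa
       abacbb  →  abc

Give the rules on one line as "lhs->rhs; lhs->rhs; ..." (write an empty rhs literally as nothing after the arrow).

aac->bc; ac->; bbb->bc

  | cccabaaccca => cccabbccca
  | bcbaaacbb => bcbabcbb
  | acbaab => baab
  | aabac => aab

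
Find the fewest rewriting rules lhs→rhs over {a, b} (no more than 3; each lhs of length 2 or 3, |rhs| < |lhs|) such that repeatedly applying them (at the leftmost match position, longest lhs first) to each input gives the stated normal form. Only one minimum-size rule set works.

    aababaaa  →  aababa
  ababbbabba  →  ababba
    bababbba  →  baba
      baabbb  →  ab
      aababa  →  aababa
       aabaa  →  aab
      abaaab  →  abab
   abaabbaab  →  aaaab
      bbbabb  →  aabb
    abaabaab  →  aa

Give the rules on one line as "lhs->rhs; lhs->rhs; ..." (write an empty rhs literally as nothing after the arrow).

baa->b; bbb->a

  | aababaaa => aababa
  | ababbbabba => abaaabba => ababba
  | bababbba => babaaa => baba
  | baabbb => bbbb => ab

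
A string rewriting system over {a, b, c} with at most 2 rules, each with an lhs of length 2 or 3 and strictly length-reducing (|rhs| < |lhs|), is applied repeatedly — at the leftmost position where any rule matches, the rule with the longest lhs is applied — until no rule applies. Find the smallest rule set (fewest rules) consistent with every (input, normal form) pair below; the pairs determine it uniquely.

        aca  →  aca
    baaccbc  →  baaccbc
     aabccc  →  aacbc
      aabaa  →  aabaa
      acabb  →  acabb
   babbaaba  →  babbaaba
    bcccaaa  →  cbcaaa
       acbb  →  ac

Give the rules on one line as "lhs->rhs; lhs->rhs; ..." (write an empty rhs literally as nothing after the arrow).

  | aca
  | baaccbc
  | aabccc => aacbc
  | aabaa

bcc->cb; cbb->c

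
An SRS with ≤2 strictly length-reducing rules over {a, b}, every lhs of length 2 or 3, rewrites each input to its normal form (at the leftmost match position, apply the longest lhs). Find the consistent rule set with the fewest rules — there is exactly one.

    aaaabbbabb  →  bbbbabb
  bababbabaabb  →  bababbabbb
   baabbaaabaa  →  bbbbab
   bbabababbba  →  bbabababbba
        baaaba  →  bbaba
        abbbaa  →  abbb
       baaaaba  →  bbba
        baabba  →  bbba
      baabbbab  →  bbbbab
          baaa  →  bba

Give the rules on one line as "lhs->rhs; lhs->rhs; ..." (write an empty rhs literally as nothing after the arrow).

aa->; aaa->ba

  | aaaabbbabb => baabbbabb => bbbbabb
  | bababbabaabb => bababbabbb
  | baabbaaabaa => bbbaaabaa => bbbbabaa => bbbbab
  | bbabababbba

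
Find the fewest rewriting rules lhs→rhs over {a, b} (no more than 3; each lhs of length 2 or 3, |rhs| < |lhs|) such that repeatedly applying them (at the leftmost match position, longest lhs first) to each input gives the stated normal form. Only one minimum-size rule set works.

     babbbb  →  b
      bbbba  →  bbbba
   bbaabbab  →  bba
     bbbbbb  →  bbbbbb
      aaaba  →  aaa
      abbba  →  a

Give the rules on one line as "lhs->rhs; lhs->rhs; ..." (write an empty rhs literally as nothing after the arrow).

  | babbbb => babbb => babb => bab => b
  | bbbba
  | bbaabbab => bbaabab => bbaab => bba
  | bbbbbb

ab->; abb->ab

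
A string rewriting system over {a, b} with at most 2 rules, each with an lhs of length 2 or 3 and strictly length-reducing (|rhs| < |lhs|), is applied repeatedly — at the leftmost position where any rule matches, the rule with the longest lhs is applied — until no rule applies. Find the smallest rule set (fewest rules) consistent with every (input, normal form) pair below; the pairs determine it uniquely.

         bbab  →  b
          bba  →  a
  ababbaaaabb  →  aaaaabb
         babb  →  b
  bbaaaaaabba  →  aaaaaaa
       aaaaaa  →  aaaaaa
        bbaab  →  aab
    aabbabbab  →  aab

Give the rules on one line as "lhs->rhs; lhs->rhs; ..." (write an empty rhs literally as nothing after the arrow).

ba->a; bab->

  | bbab => b
  | bba => ba => a
  | ababbaaaabb => abaaaabb => aaaaabb
  | babb => b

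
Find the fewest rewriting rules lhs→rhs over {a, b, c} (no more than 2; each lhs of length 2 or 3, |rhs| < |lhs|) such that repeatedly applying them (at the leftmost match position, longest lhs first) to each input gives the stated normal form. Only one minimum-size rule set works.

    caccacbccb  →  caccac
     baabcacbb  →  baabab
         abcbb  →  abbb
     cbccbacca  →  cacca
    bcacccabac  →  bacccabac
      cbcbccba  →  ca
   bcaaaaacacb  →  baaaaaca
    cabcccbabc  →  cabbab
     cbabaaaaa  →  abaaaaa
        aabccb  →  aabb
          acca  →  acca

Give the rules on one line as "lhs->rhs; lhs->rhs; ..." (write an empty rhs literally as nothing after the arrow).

  | caccacbccb => caccaccb => caccac
  | baabcacbb => baabacbb => baabab
  | abcbb => abbb
  | cbccbacca => ccbacca => cacca

bc->b; cb->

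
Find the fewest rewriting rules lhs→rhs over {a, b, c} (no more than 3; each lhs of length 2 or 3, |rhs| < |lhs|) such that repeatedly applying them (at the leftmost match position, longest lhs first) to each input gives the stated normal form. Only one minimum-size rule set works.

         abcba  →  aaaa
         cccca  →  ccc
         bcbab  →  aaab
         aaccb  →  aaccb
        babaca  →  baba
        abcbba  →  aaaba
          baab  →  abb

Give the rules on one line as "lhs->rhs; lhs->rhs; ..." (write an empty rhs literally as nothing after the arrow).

  | abcba => aaaa
  | cccca => ccc
  | bcbab => aaab
  | aaccb

baa->ab; bcb->aa; ca->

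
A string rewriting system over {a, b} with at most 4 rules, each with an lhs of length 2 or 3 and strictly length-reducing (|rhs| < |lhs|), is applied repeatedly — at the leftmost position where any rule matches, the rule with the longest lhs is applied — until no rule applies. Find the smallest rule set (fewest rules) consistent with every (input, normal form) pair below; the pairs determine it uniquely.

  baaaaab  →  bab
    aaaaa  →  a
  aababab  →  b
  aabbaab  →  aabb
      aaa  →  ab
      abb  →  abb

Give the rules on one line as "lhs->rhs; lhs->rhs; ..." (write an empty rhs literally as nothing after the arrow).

  | baaaaab => babaab => bab
  | aaaaa => abaa => a
  | aababab => abab => b
  | aabbaab => aaabab => abbab => aabb

aaa->ab; aba->; bba->ab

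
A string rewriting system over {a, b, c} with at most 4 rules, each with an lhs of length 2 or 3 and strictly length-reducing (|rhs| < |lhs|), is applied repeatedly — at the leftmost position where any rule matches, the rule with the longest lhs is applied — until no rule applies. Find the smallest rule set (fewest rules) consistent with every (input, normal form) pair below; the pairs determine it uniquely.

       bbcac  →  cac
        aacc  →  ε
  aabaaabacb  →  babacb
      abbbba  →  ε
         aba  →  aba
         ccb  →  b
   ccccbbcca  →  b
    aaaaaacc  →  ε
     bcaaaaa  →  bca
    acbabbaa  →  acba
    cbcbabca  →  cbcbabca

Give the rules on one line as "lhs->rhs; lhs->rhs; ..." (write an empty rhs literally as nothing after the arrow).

aa->; bb->; cc->; cca->b

  | bbcac => cac
  | aacc => cc => ε
  | aabaaabacb => baaabacb => babacb
  | abbbba => abba => aa => ε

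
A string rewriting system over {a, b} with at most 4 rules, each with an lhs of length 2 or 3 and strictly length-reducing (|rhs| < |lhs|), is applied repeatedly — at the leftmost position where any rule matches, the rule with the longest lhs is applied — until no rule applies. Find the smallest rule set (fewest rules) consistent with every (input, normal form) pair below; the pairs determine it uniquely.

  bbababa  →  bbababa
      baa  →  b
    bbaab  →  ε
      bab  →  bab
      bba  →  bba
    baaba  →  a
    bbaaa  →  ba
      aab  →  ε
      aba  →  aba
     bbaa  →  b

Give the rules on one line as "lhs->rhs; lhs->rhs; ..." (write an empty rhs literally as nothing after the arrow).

aa->b; aab->; baa->aa

  | bbababa
  | baa => aa => b
  | bbaab => baab => aab => ε
  | bab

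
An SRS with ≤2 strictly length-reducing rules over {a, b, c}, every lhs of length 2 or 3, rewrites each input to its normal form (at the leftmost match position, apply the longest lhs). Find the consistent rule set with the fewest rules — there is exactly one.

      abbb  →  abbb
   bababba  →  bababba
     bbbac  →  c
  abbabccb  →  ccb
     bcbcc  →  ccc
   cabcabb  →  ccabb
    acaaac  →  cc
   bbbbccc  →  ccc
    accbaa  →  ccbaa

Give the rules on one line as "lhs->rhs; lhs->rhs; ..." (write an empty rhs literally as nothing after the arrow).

  | abbb
  | bababba
  | bbbac => bbbc => bbc => bc => c
  | abbabccb => abbaccb => abbccb => abccb => accb => ccb

ac->c; bc->c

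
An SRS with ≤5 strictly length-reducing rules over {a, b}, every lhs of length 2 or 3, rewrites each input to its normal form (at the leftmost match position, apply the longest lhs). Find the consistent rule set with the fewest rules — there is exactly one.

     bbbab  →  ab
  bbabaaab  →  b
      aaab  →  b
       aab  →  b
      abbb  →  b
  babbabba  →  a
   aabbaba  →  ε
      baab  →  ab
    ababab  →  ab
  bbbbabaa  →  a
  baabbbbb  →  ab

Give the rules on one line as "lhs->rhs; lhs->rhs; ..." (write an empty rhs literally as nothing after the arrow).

aa->a; aab->b; ba->; bb->a

  | bbbab => abab => ab
  | bbabaaab => aabaaab => baaab => aab => b
  | aaab => aab => b
  | aab => b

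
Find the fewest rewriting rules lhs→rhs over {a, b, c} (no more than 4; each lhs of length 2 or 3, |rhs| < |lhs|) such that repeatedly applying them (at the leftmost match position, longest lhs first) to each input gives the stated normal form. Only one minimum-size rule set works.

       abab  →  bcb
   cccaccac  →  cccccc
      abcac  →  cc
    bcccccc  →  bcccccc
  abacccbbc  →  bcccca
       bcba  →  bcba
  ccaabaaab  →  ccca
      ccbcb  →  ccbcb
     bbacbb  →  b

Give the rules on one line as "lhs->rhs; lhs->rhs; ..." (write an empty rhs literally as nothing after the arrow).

ab->; aba->bc; ac->c; bbc->a

  | abab => bcb
  | cccaccac => cccccac => cccccc
  | abcac => cac => cc
  | bcccccc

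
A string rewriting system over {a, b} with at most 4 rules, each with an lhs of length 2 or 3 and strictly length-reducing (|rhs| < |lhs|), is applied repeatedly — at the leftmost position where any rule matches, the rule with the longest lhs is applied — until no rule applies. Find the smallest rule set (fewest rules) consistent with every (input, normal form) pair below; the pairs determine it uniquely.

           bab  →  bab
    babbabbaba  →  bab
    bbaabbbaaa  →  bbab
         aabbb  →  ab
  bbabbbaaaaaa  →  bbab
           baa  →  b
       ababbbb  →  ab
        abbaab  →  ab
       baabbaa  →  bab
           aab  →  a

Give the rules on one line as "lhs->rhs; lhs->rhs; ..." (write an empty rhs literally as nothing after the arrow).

aa->; aab->a; aba->ab; abb->ab

  | bab
  | babbabbaba => bababbaba => babbbaba => babbaba => bababa => babba => baba => bab
  | bbaabbbaaa => bbabbaaa => bbabaaa => bbabaa => bbaba => bbab
  | aabbb => abb => ab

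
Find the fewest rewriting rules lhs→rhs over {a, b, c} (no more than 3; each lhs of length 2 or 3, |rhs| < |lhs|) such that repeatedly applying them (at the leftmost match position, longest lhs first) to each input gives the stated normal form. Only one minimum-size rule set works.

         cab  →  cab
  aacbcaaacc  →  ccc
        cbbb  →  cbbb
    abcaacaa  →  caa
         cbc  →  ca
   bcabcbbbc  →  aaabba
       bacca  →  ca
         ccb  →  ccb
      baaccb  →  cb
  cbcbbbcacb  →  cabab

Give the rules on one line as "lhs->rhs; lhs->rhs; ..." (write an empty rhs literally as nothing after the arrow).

  | cab
  | aacbcaaacc => acbcaaacc => cbcaaacc => caaaacc => caaacc => caacc => cacc => ccc
  | cbbb
  | abcaacaa => aaaacaa => aaacaa => aacaa => acaa => caa

ac->c; bc->a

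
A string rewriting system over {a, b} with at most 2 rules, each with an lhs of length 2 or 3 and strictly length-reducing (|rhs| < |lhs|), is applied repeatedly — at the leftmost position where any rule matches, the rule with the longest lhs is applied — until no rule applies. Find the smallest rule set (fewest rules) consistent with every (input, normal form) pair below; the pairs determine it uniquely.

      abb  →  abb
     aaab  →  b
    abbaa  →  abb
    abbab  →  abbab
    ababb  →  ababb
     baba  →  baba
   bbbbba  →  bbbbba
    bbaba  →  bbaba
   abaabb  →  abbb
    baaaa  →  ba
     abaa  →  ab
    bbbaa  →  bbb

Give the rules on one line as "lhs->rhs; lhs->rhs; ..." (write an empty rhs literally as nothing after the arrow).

aa->; aaa->

  | abb
  | aaab => b
  | abbaa => abb
  | abbab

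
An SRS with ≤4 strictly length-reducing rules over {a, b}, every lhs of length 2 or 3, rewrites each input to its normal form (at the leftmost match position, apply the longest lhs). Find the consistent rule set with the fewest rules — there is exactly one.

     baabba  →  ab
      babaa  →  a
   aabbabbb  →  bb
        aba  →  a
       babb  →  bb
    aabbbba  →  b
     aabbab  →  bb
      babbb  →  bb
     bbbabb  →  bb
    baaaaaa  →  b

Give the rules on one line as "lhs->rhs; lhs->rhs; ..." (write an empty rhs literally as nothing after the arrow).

aa->b; ba->; bbb->bb

  | baabba => abba => ab
  | babaa => baa => a
  | aabbabbb => bbbabbb => bbabbb => bbbb => bbb => bb
  | aba => a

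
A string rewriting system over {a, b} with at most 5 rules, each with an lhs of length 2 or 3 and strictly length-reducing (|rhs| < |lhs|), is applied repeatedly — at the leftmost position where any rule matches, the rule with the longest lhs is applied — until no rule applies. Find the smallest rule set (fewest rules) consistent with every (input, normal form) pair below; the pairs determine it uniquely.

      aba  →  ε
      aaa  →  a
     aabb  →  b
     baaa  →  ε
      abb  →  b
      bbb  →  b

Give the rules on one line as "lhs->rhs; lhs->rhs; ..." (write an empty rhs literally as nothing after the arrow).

  | aba => ba => ε
  | aaa => a
  | aabb => bb => b
  | baaa => aa => ε

aa->; ab->b; ba->; bb->b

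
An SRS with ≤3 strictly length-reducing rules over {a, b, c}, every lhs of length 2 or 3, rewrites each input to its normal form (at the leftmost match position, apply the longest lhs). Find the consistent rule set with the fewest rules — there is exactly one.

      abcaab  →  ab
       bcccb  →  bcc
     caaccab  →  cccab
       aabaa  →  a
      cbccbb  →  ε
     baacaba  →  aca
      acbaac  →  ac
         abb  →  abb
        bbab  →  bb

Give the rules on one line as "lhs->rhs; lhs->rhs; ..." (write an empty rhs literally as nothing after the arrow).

aa->; ba->; cb->

  | abcaab => abcb => ab
  | bcccb => bcc
  | caaccab => cccab
  | aabaa => baa => a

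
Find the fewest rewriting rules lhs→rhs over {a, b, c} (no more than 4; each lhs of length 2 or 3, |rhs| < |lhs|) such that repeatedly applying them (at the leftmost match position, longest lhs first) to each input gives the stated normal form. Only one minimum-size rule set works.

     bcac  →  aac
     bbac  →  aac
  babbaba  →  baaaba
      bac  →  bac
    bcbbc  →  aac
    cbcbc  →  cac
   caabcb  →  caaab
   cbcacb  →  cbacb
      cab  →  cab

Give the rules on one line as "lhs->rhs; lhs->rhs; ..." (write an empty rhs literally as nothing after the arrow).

bb->a; bc->a; cbc->cb

  | bcac => aac
  | bbac => aac
  | babbaba => baaaba
  | bac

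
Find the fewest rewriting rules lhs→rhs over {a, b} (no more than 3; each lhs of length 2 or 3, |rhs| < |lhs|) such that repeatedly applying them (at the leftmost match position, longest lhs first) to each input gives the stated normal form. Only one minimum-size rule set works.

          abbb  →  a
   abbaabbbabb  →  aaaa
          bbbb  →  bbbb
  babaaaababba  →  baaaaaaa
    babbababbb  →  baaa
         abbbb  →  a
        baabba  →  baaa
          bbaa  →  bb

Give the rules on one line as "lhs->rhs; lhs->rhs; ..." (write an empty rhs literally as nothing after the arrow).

ab->a; bba->bb

  | abbb => abb => ab => a
  | abbaabbbabb => abaabbbabb => aaabbbabb => aaabbabb => aaababb => aaaabb => aaaab => aaaa
  | bbbb
  | babaaaababba => baaaaababba => baaaaaabba => baaaaaaba => baaaaaaa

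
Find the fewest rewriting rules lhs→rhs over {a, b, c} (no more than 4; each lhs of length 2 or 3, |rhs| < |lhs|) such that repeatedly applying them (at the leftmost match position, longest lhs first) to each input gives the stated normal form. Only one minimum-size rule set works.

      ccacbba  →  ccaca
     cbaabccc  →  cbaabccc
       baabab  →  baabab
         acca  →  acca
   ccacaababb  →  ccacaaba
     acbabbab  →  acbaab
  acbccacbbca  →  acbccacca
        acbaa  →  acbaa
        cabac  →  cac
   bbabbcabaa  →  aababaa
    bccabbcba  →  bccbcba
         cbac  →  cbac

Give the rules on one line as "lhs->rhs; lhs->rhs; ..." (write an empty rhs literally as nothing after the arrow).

  | ccacbba => ccaca
  | cbaabccc
  | baabab
  | acca

bb->; bbc->ab; cab->c; cbb->c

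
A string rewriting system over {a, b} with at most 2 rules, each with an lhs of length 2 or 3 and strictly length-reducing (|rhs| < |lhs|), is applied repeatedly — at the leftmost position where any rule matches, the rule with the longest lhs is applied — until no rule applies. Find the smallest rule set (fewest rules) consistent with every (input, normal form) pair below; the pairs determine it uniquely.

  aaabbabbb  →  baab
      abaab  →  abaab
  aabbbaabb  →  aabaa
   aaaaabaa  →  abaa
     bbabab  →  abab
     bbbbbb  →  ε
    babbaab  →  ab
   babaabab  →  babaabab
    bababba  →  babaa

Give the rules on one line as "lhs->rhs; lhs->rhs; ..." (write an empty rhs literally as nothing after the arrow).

aaa->ba; bb->

  | aaabbabbb => babbabbb => baabbb => baab
  | abaab
  | aabbbaabb => aabaabb => aabaa
  | aaaaabaa => baaabaa => bbabaa => abaa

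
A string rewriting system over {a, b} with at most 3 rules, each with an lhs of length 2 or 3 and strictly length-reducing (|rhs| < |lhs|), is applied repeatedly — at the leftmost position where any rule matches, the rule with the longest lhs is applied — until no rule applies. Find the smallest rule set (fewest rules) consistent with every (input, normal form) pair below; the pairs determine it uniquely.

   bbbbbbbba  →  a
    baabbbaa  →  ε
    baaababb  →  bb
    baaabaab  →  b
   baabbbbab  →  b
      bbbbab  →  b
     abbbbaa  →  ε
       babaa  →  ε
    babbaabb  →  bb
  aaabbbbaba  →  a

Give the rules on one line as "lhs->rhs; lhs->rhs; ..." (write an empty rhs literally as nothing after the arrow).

aa->; ab->b; ba->a

  | bbbbbbbba => bbbbbbba => bbbbbba => bbbbba => bbbba => bbba => bba => ba => a
  | baabbbaa => aabbbaa => bbbaa => bbaa => baa => aa => ε
  | baaababb => aaababb => ababb => babb => abb => bb
  | baaabaab => aaabaab => abaab => baab => aab => b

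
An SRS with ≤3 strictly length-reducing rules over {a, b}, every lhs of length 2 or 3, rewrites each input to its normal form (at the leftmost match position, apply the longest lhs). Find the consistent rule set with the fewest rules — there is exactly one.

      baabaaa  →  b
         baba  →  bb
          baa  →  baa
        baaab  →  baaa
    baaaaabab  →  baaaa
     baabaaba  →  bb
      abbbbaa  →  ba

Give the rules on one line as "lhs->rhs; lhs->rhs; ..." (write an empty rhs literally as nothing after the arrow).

ab->a; aba->b; bba->b

  | baabaaa => babaa => bba => b
  | baba => bb
  | baa
  | baaab => baaa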